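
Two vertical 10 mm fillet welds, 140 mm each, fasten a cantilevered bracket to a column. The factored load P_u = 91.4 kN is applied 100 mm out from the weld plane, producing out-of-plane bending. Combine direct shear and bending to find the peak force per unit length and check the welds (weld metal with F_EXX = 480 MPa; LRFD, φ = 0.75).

L_w = 2 × 140 = 280 mm; section modulus (unit throat) S = 2 × L²/6 = 6533 mm².
Direct shear f_v = P/L_w = 91.4×10³/280 = 326.4 N/mm.
Moment M = P × e = 91.4×10³ × 100 = 9140000 N·mm; bending f_b = M/S = 1399 N/mm.
f_max = √(f_v² + f_b²) = √(326.4² + 1399²) = 1437 N/mm.
φr_n = 0.75 × 0.6 × 480 × (0.707 × 10) = 1527 N/mm → adequate.

f_max ≈ 1440 N/mm; adequate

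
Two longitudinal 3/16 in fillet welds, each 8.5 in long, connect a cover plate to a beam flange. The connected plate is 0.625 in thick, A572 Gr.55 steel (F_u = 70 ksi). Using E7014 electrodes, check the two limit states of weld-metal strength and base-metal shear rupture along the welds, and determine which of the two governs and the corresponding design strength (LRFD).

φR_n ≈ 71 kip (weld metal governs)

E70XX → F_EXX = 70 ksi.
t_e = 0.707 × 0.1875 = 0.1326 in; L = 17 in.
Weld metal: φR_n = 0.75 × 0.6 × 70 × 0.1326 × 17 = 70.99 kip.
Base metal (shear rupture): φR_n = 0.75 × 0.6 × 70 × 0.625 × 17 = 334.7 kip.
Governing: weld metal.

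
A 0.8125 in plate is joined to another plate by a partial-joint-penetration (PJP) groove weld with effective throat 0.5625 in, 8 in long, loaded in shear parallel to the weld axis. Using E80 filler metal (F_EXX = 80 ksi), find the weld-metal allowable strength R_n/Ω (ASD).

Effective throat (given) t_e = 0.5625 in.
A_we = 0.5625 × 8 = 4.5 in².
F_nw = 0.6 F_EXX = 48 ksi.
R_n/Ω = (48 × 4.5) / 2.0 = 108 kips.

R_n/Ω ≈ 108 kips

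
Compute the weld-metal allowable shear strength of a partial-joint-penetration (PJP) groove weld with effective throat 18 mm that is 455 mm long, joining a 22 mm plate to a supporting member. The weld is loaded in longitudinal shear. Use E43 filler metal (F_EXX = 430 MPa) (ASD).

Effective throat (given) t_e = 18 mm.
A_we = 18 × 455 = 8190 mm².
F_nw = 0.6 F_EXX = 258 MPa.
R_n/Ω = (258 × 8190) / 2.0 × 10⁻³ = 1057 kN.

R_n/Ω ≈ 1060 kN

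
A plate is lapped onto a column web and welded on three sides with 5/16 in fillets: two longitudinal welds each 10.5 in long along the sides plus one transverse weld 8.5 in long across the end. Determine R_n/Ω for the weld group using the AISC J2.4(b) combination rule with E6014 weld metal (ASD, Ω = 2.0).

R_n/Ω ≈ 122 kips

E60XX → F_EXX = 60 ksi.
t_e = 0.707 × 0.3125 = 0.2209 in.
R_nwl = 0.6 × 60 × 0.2209 × 21 = 167 kips (longitudinal, 2 welds).
R_nwt = 0.6 × 60 × 0.2209 × 8.5 = 67.61 kips (transverse, base value).
(i) R_nwl + R_nwt = 234.6 kips; (ii) 0.85 R_nwl + 1.5 R_nwt = 243.4 kips.
R_n = max = 243.4 kips [governs: (ii)]; R_n/Ω = 121.7 kips.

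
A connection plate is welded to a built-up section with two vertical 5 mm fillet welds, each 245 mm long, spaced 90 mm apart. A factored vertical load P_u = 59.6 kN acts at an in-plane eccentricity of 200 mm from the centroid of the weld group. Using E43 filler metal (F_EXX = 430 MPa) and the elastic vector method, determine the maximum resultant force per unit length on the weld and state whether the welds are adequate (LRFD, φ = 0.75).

f_max ≈ 507 N/mm; adequate

Total weld length L_w = 490 mm. Treat welds as unit-width lines.
Polar moment about centroid: J = 2[d³/12 + d(b/2)²] = 2[245³/12 + 245×45²] = 3443000 mm³.
Direct shear f_v = P/L_w = 59.6×10³ / 490 = 121.6 N/mm (vertical).
Torsion M = P·e = 59.6×10³ × 200 = 11920000 N·mm.
Critical point at (x, y) = (45, 122.5) from centroid. f_tx = M·y/J = 424.1 N/mm; f_ty = M·x/J = 155.8 N/mm.
Resultant f_max = √[f_tx² + (f_v + f_ty)²] = √[424.1² + (121.6 + 155.8)²] = 506.8 N/mm.
Capacity per unit length: φr_n = 0.75 × 0.6 × 430 × (0.707 × 5) = 684 N/mm.
506.8 ≤ 684 → adequate.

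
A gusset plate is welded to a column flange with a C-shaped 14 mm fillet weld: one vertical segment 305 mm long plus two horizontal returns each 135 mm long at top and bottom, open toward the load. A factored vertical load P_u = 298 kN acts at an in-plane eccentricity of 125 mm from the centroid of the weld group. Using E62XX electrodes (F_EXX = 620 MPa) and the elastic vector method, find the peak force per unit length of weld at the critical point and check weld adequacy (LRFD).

f_max ≈ 1090 N/mm; adequate

Total weld length L_w = 575 mm. Treat welds as unit-width lines.
Centroid: x̄ = 2×135×67.5 / 575 = 31.7 mm from the vertical weld.
Polar moment about centroid: J = I_x + I_y = [305³/12 + 2×135×152.5²] + [305×31.7² + 2(135³/12 + 135×35.8²)] = 9706000 mm³.
Direct shear f_v = P/L_w = 298×10³ / 575 = 518.3 N/mm (vertical).
Torsion M = P·e = 298×10³ × 125 = 37250000 N·mm.
Critical point at (x, y) = (103.3, 152.5) from centroid. f_tx = M·y/J = 585.3 N/mm; f_ty = M·x/J = 396.5 N/mm.
Resultant f_max = √[f_tx² + (f_v + f_ty)²] = √[585.3² + (518.3 + 396.5)²] = 1086 N/mm.
Capacity per unit length: φr_n = 0.75 × 0.6 × 620 × (0.707 × 14) = 2762 N/mm.
1086 ≤ 2762 → adequate.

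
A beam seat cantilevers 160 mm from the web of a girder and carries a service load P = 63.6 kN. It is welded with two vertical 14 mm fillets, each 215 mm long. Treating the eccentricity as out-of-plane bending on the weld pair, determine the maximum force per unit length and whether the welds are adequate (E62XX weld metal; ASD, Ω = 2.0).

E62XX → F_EXX = 620 MPa.
L_w = 2 × 215 = 430 mm; section modulus (unit throat) S = 2 × L²/6 = 15410 mm².
Direct shear f_v = P/L_w = 63.6×10³/430 = 147.9 N/mm.
Moment M = P × e = 63.6×10³ × 160 = 10176000 N·mm; bending f_b = M/S = 660.4 N/mm.
f_max = √(f_v² + f_b²) = √(147.9² + 660.4²) = 676.8 N/mm.
r_n/Ω = (1/2.0) × 0.6 × 620 × (0.707 × 14) = 1841 N/mm → adequate.

f_max ≈ 677 N/mm; adequate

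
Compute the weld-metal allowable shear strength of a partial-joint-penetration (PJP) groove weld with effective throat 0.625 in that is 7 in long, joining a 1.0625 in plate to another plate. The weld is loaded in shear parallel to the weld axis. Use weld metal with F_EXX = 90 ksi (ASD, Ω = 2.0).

Effective throat (given) t_e = 0.625 in.
A_we = 0.625 × 7 = 4.375 in².
F_nw = 0.6 F_EXX = 54 ksi.
R_n/Ω = (54 × 4.375) / 2.0 = 118.1 kips.

R_n/Ω ≈ 118 kips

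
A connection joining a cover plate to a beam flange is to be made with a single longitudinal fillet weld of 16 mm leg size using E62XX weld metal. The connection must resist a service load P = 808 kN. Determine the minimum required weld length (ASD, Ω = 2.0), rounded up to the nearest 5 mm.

L = 385 mm

E62XX → F_EXX = 620 MPa.
Throat t_e = 0.707 × 16 = 11.31 mm.
r_n/Ω = (0.6 × 620 × 11.31) / 2.0 = 2104 N/mm = 2.104 kN/mm.
L_req = P / (r_n/Ω) = 808 / 2.104 = 384 mm total.
Round up → use L = 385 mm.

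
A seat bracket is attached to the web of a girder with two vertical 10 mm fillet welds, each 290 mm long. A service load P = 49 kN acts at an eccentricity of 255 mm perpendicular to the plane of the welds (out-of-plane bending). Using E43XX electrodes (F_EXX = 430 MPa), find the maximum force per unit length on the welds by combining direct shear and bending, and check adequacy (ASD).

L_w = 2 × 290 = 580 mm; section modulus (unit throat) S = 2 × L²/6 = 28030 mm².
Direct shear f_v = P/L_w = 49×10³/580 = 84.48 N/mm.
Moment M = P × e = 49×10³ × 255 = 12495000 N·mm; bending f_b = M/S = 445.7 N/mm.
f_max = √(f_v² + f_b²) = √(84.48² + 445.7²) = 453.7 N/mm.
r_n/Ω = (1/2.0) × 0.6 × 430 × (0.707 × 10) = 912 N/mm → adequate.

f_max ≈ 454 N/mm; adequate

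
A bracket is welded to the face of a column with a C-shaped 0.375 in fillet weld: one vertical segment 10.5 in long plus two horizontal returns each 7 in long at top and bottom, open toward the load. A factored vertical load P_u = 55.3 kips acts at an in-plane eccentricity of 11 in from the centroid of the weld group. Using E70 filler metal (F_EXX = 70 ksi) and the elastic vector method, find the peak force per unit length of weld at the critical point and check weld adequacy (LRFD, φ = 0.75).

f_max ≈ 8.9 kip/in; NOT adequate

Total weld length L_w = 24.5 in. Treat welds as unit-width lines.
Centroid: x̄ = 2×7×3.5 / 24.5 = 2 in from the vertical weld.
Polar moment about centroid: J = I_x + I_y = [10.5³/12 + 2×7×5.25²] + [10.5×2² + 2(7³/12 + 7×1.5²)] = 613 in³.
Direct shear f_v = P/L_w = 55.3 / 24.5 = 2.257 kip/in (vertical).
Torsion M = P·e = 55.3 × 11 = 608.3 kip·in.
Critical point at (x, y) = (5, 5.25) from centroid. f_tx = M·y/J = 5.21 kip/in; f_ty = M·x/J = 4.962 kip/in.
Resultant f_max = √[f_tx² + (f_v + f_ty)²] = √[5.21² + (2.257 + 4.962)²] = 8.902 kip/in.
Capacity per unit length: φr_n = 0.75 × 0.6 × 70 × (0.707 × 0.375) = 8.351 kip/in.
8.902 > 8.351 → NOT adequate.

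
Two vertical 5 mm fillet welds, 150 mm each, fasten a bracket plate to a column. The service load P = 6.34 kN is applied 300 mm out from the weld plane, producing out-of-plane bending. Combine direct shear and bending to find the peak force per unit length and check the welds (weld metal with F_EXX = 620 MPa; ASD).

L_w = 2 × 150 = 300 mm; section modulus (unit throat) S = 2 × L²/6 = 7500 mm².
Direct shear f_v = P/L_w = 6.34×10³/300 = 21.13 N/mm.
Moment M = P × e = 6.34×10³ × 300 = 1902000 N·mm; bending f_b = M/S = 253.6 N/mm.
f_max = √(f_v² + f_b²) = √(21.13² + 253.6²) = 254.5 N/mm.
r_n/Ω = (1/2.0) × 0.6 × 620 × (0.707 × 5) = 657.5 N/mm → adequate.

f_max ≈ 254 N/mm; adequate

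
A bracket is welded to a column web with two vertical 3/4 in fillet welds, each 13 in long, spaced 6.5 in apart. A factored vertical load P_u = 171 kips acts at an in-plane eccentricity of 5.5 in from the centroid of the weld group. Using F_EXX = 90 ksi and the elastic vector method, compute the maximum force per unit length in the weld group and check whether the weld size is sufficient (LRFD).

f_max ≈ 14.8 kip/in; adequate

Total weld length L_w = 26 in. Treat welds as unit-width lines.
Polar moment about centroid: J = 2[d³/12 + d(b/2)²] = 2[13³/12 + 13×3.25²] = 640.8 in³.
Direct shear f_v = P/L_w = 171 / 26 = 6.577 kip/in (vertical).
Torsion M = P·e = 171 × 5.5 = 940.5 kip·in.
Critical point at (x, y) = (3.25, 6.5) from centroid. f_tx = M·y/J = 9.54 kip/in; f_ty = M·x/J = 4.77 kip/in.
Resultant f_max = √[f_tx² + (f_v + f_ty)²] = √[9.54² + (6.577 + 4.77)²] = 14.82 kip/in.
Capacity per unit length: φr_n = 0.75 × 0.6 × 90 × (0.707 × 0.75) = 21.48 kip/in.
14.82 ≤ 21.48 → adequate.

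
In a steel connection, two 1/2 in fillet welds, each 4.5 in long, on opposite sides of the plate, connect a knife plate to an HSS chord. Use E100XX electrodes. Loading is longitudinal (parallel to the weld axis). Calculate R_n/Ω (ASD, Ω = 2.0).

E100XX → F_EXX = 100 ksi.
Effective throat t_e = 0.707 × 0.5 = 0.3535 in.
Total length L = 9 in; A_we = 0.3535 × 9 = 3.181 in².
F_nw = 0.6 F_EXX = 0.6 × 100 = 60 ksi.
R_n = 60 × 3.181 = 190.9 kips; R_n/Ω = 190.9/2.0 = 95.44 kips.

R_n/Ω ≈ 95.4 kips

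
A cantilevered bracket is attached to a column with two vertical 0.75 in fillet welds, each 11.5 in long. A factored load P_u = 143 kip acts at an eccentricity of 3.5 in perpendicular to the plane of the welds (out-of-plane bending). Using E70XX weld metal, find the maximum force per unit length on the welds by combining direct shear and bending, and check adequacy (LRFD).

E70XX → F_EXX = 70 ksi.
L_w = 2 × 11.5 = 23 in; section modulus (unit throat) S = 2 × L²/6 = 44.08 in².
Direct shear f_v = P/L_w = 143/23 = 6.217 kip/in.
Moment M = P × e = 143 × 3.5 = 500.5 kip·in; bending f_b = M/S = 11.35 kip/in.
f_max = √(f_v² + f_b²) = √(6.217² + 11.35²) = 12.94 kip/in.
φr_n = 0.75 × 0.6 × 70 × (0.707 × 0.75) = 16.7 kip/in → adequate.

f_max ≈ 12.9 kip/in; adequate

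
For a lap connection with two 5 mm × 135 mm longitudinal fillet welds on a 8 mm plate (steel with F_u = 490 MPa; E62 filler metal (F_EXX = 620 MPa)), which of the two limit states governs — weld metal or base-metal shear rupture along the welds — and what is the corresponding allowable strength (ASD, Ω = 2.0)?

t_e = 0.707 × 5 = 3.535 mm; L = 270 mm.
Weld metal: R_n/Ω = (1/2.0) × 0.6 × 620 × 3.535 × 270 × 10⁻³ = 177.5 kN.
Base metal (shear rupture): R_n/Ω = (1/2.0) × 0.6 × 490 × 8 × 270 × 10⁻³ = 317.5 kN.
Governing: weld metal.

R_n/Ω ≈ 178 kN (weld metal governs)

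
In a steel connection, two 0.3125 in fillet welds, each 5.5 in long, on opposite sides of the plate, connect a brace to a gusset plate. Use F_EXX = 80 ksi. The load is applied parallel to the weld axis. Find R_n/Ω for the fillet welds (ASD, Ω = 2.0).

Effective throat t_e = 0.707 × 0.3125 = 0.2209 in.
Total length L = 11 in; A_we = 0.2209 × 11 = 2.43 in².
F_nw = 0.6 F_EXX = 0.6 × 80 = 48 ksi.
R_n = 48 × 2.43 = 116.7 kips; R_n/Ω = 116.7/2.0 = 58.33 kips.

R_n/Ω ≈ 58.3 kips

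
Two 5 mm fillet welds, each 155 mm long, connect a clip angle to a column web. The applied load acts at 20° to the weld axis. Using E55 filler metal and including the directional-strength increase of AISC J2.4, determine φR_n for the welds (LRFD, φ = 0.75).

φR_n ≈ 298 kN

E55XX → F_EXX = 550 MPa.
t_e = 0.707 × 5 = 3.535 mm; A_we = 3.535 × 310 = 1096 mm².
Directional factor: 1.0 + 0.5 sin^1.5(20°) = 1.1.
F_nw = 0.6 × 550 × 1.1 = 363 MPa.
φR_n = 0.75 × 363 × 1096 × 10⁻³ = 298.3 kN.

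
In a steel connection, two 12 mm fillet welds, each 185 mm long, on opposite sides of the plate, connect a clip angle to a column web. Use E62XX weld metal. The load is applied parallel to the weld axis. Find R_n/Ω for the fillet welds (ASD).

E62XX → F_EXX = 620 MPa.
Effective throat t_e = 0.707 × 12 = 8.484 mm.
Total length L = 370 mm; A_we = 8.484 × 370 = 3139 mm².
F_nw = 0.6 F_EXX = 0.6 × 620 = 372 MPa.
R_n = 372 × 3139 × 10⁻³ = 1168 kN; R_n/Ω = 1168/2.0 = 583.9 kN.

R_n/Ω ≈ 584 kN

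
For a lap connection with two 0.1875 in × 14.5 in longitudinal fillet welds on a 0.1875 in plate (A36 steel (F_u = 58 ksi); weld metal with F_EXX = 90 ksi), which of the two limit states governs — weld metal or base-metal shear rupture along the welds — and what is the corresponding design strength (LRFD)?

φR_n ≈ 142 kips (base-metal shear rupture governs)

t_e = 0.707 × 0.1875 = 0.1326 in; L = 29 in.
Weld metal: φR_n = 0.75 × 0.6 × 90 × 0.1326 × 29 = 155.7 kips.
Base metal (shear rupture): φR_n = 0.75 × 0.6 × 58 × 0.1875 × 29 = 141.9 kips.
Governing: base-metal shear rupture.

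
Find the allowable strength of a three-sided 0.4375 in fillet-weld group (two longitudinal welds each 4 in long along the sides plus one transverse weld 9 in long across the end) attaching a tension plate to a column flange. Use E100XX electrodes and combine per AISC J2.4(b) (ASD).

E100XX → F_EXX = 100 ksi.
t_e = 0.707 × 0.4375 = 0.3093 in.
R_nwl = 0.6 × 100 × 0.3093 × 8 = 148.5 kips (longitudinal, 2 welds).
R_nwt = 0.6 × 100 × 0.3093 × 9 = 167 kips (transverse, base value).
(i) R_nwl + R_nwt = 315.5 kips; (ii) 0.85 R_nwl + 1.5 R_nwt = 376.7 kips.
R_n = max = 376.7 kips [governs: (ii)]; R_n/Ω = 188.4 kips.

R_n/Ω ≈ 188 kips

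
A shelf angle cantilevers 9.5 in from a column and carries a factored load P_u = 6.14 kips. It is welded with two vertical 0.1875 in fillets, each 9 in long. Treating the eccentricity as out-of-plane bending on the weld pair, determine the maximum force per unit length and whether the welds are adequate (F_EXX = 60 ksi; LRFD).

L_w = 2 × 9 = 18 in; section modulus (unit throat) S = 2 × L²/6 = 27 in².
Direct shear f_v = P/L_w = 6.14/18 = 0.3411 kip/in.
Moment M = P × e = 6.14 × 9.5 = 58.33 kip·in; bending f_b = M/S = 2.16 kip/in.
f_max = √(f_v² + f_b²) = √(0.3411² + 2.16²) = 2.187 kip/in.
φr_n = 0.75 × 0.6 × 60 × (0.707 × 0.1875) = 3.579 kip/in → adequate.

f_max ≈ 2.19 kip/in; adequate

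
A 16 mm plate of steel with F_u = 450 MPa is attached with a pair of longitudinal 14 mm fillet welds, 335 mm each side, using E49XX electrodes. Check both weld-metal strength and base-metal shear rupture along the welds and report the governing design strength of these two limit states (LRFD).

φR_n ≈ 1460 kN (weld metal governs)

E49XX → F_EXX = 490 MPa.
t_e = 0.707 × 14 = 9.898 mm; L = 670 mm.
Weld metal: φR_n = 0.75 × 0.6 × 490 × 9.898 × 670 × 10⁻³ = 1462 kN.
Base metal (shear rupture): φR_n = 0.75 × 0.6 × 450 × 16 × 670 × 10⁻³ = 2171 kN.
Governing: weld metal.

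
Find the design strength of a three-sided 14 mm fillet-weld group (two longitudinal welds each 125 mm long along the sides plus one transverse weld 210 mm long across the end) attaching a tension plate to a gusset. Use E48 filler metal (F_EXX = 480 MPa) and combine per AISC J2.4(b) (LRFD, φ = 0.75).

t_e = 0.707 × 14 = 9.898 mm.
R_nwl = 0.6 × 480 × 9.898 × 250 × 10⁻³ = 712.7 kN (longitudinal, 2 welds).
R_nwt = 0.6 × 480 × 9.898 × 210 × 10⁻³ = 598.6 kN (transverse, base value).
(i) R_nwl + R_nwt = 1311 kN; (ii) 0.85 R_nwl + 1.5 R_nwt = 1504 kN.
R_n = max = 1504 kN [governs: (ii)]; φR_n = 1128 kN.

φR_n ≈ 1130 kN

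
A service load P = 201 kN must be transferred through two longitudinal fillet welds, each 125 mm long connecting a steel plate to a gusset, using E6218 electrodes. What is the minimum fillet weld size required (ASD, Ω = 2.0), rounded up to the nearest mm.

E62XX → F_EXX = 620 MPa.
Total weld length L = 250 mm.
Required throat t_e = P × Ω / (0.6 F_EXX × L) = 201 × 2.0 / (0.6 × 620 × 250 × 10⁻³) = 4.323 mm.
Required leg w = t_e / 0.707 = 6.114 mm → use 7 mm.

w = 7 mm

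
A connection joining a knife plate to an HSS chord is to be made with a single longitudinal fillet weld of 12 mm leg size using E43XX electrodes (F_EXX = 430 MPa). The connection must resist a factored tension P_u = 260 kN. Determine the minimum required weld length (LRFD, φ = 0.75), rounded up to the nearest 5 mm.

Throat t_e = 0.707 × 12 = 8.484 mm.
φr_n = 0.75 × 0.6 × 430 × 8.484 × 10⁻³ = 1.642 kN/mm.
L_req = P_u / φr_n = 260 / 1.642 = 158.4 mm total.
Round up → use L = 160 mm.

L = 160 mm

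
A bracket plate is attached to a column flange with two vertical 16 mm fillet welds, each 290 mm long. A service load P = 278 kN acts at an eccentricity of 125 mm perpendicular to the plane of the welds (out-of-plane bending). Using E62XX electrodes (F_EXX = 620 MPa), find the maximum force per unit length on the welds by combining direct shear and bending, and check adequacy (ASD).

L_w = 2 × 290 = 580 mm; section modulus (unit throat) S = 2 × L²/6 = 28030 mm².
Direct shear f_v = P/L_w = 278×10³/580 = 479.3 N/mm.
Moment M = P × e = 278×10³ × 125 = 34750000 N·mm; bending f_b = M/S = 1240 N/mm.
f_max = √(f_v² + f_b²) = √(479.3² + 1240²) = 1329 N/mm.
r_n/Ω = (1/2.0) × 0.6 × 620 × (0.707 × 16) = 2104 N/mm → adequate.

f_max ≈ 1330 N/mm; adequate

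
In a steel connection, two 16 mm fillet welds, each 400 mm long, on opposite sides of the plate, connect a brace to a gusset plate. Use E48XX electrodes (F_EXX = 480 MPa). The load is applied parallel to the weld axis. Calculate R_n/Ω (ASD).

R_n/Ω ≈ 1300 kN

Effective throat t_e = 0.707 × 16 = 11.31 mm.
Total length L = 800 mm; A_we = 11.31 × 800 = 9050 mm².
F_nw = 0.6 F_EXX = 0.6 × 480 = 288 MPa.
R_n = 288 × 9050 × 10⁻³ = 2606 kN; R_n/Ω = 2606/2.0 = 1303 kN.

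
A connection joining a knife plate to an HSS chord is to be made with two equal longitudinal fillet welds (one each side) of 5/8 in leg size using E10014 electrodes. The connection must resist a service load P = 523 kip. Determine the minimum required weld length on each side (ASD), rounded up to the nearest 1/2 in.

L = 20 in on each side

E100XX → F_EXX = 100 ksi.
Throat t_e = 0.707 × 0.625 = 0.4419 in.
r_n/Ω = (0.6 × 100 × 0.4419) / 2.0 = 13.26 kip/in.
L_req = P / (r_n/Ω) = 523 / 13.26 = 39.45 in total.
Per side: 39.45 / 2 = 19.73 in.
Round up → use L = 20 in on each side.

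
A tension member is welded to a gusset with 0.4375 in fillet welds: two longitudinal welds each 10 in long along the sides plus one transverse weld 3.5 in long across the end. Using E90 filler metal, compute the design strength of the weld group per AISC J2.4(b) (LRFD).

φR_n ≈ 294 kips

E90XX → F_EXX = 90 ksi.
t_e = 0.707 × 0.4375 = 0.3093 in.
R_nwl = 0.6 × 90 × 0.3093 × 20 = 334.1 kips (longitudinal, 2 welds).
R_nwt = 0.6 × 90 × 0.3093 × 3.5 = 58.46 kips (transverse, base value).
(i) R_nwl + R_nwt = 392.5 kips; (ii) 0.85 R_nwl + 1.5 R_nwt = 371.6 kips.
R_n = max = 392.5 kips [governs: (i)]; φR_n = 294.4 kips.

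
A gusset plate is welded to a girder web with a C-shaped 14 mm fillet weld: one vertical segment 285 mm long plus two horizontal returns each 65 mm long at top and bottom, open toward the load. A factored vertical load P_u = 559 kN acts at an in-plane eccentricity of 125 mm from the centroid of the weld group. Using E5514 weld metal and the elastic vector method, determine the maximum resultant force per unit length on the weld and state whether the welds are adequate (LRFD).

f_max ≈ 3020 N/mm; NOT adequate

E55XX → F_EXX = 550 MPa.
Total weld length L_w = 415 mm. Treat welds as unit-width lines.
Centroid: x̄ = 2×65×32.5 / 415 = 10.18 mm from the vertical weld.
Polar moment about centroid: J = I_x + I_y = [285³/12 + 2×65×142.5²] + [285×10.18² + 2(65³/12 + 65×22.32²)] = 4709000 mm³.
Direct shear f_v = P/L_w = 559×10³ / 415 = 1347 N/mm (vertical).
Torsion M = P·e = 559×10³ × 125 = 69875000 N·mm.
Critical point at (x, y) = (54.82, 142.5) from centroid. f_tx = M·y/J = 2115 N/mm; f_ty = M·x/J = 813.4 N/mm.
Resultant f_max = √[f_tx² + (f_v + f_ty)²] = √[2115² + (1347 + 813.4)²] = 3023 N/mm.
Capacity per unit length: φr_n = 0.75 × 0.6 × 550 × (0.707 × 14) = 2450 N/mm.
3023 > 2450 → NOT adequate.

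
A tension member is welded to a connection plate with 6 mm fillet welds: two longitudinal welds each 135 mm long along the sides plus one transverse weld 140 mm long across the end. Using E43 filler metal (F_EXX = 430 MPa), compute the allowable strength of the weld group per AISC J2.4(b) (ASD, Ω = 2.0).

t_e = 0.707 × 6 = 4.242 mm.
R_nwl = 0.6 × 430 × 4.242 × 270 × 10⁻³ = 295.5 kN (longitudinal, 2 welds).
R_nwt = 0.6 × 430 × 4.242 × 140 × 10⁻³ = 153.2 kN (transverse, base value).
(i) R_nwl + R_nwt = 448.7 kN; (ii) 0.85 R_nwl + 1.5 R_nwt = 481 kN.
R_n = max = 481 kN [governs: (ii)]; R_n/Ω = 240.5 kN.

R_n/Ω ≈ 241 kN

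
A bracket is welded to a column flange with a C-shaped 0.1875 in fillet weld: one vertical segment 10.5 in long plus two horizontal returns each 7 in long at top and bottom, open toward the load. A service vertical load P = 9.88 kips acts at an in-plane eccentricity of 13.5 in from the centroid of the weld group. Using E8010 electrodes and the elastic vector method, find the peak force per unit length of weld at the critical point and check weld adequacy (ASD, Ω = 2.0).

E80XX → F_EXX = 80 ksi.
Total weld length L_w = 24.5 in. Treat welds as unit-width lines.
Centroid: x̄ = 2×7×3.5 / 24.5 = 2 in from the vertical weld.
Polar moment about centroid: J = I_x + I_y = [10.5³/12 + 2×7×5.25²] + [10.5×2² + 2(7³/12 + 7×1.5²)] = 613 in³.
Direct shear f_v = P/L_w = 9.88 / 24.5 = 0.4033 kip/in (vertical).
Torsion M = P·e = 9.88 × 13.5 = 133.38 kip·in.
Critical point at (x, y) = (5, 5.25) from centroid. f_tx = M·y/J = 1.142 kip/in; f_ty = M·x/J = 1.088 kip/in.
Resultant f_max = √[f_tx² + (f_v + f_ty)²] = √[1.142² + (0.4033 + 1.088)²] = 1.878 kip/in.
Capacity per unit length: r_n/Ω = (1/2.0) × 0.6 × 80 × (0.707 × 0.1875) = 3.181 kip/in.
1.878 ≤ 3.181 → adequate.

f_max ≈ 1.88 kip/in; adequate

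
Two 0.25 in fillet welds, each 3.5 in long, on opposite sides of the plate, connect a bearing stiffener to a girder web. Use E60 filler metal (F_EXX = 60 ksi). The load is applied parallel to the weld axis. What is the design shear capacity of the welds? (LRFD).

Effective throat t_e = 0.707 × 0.25 = 0.1767 in.
Total length L = 7 in; A_we = 0.1767 × 7 = 1.237 in².
F_nw = 0.6 F_EXX = 0.6 × 60 = 36 ksi.
φR_n = 0.75 × 36 × 1.237 = 33.41 kip.

φR_n ≈ 33.4 kip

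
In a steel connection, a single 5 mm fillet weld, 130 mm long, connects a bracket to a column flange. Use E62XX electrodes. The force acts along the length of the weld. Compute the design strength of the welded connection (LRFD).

E62XX → F_EXX = 620 MPa.
Effective throat t_e = 0.707 × 5 = 3.535 mm.
Total length L = 130 mm; A_we = 3.535 × 130 = 459.5 mm².
F_nw = 0.6 F_EXX = 0.6 × 620 = 372 MPa.
φR_n = 0.75 × 372 × 459.5 × 10⁻³ = 128.2 kN.

φR_n ≈ 128 kN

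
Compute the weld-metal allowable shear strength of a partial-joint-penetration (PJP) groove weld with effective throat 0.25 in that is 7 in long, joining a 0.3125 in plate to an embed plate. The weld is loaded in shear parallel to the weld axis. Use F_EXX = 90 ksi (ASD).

R_n/Ω ≈ 47.2 kips

Effective throat (given) t_e = 0.25 in.
A_we = 0.25 × 7 = 1.75 in².
F_nw = 0.6 F_EXX = 54 ksi.
R_n/Ω = (54 × 1.75) / 2.0 = 47.25 kips.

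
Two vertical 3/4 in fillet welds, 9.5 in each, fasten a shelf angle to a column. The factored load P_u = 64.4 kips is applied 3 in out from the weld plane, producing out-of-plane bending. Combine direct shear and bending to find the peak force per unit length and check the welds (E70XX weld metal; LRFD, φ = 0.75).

f_max ≈ 7.26 kip/in; adequate

E70XX → F_EXX = 70 ksi.
L_w = 2 × 9.5 = 19 in; section modulus (unit throat) S = 2 × L²/6 = 30.08 in².
Direct shear f_v = P/L_w = 64.4/19 = 3.389 kip/in.
Moment M = P × e = 64.4 × 3 = 193.2 kip·in; bending f_b = M/S = 6.422 kip/in.
f_max = √(f_v² + f_b²) = √(3.389² + 6.422²) = 7.262 kip/in.
φr_n = 0.75 × 0.6 × 70 × (0.707 × 0.75) = 16.7 kip/in → adequate.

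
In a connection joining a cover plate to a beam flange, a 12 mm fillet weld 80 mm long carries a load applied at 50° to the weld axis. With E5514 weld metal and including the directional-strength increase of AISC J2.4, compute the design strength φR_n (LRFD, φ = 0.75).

E55XX → F_EXX = 550 MPa.
t_e = 0.707 × 12 = 8.484 mm; A_we = 8.484 × 80 = 678.7 mm².
Directional factor: 1.0 + 0.5 sin^1.5(50°) = 1.335.
F_nw = 0.6 × 550 × 1.335 = 440.6 MPa.
φR_n = 0.75 × 440.6 × 678.7 × 10⁻³ = 224.3 kN.

φR_n ≈ 224 kN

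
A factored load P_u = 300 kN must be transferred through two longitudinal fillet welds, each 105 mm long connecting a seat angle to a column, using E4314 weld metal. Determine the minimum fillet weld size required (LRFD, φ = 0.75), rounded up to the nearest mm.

w = 11 mm

E43XX → F_EXX = 430 MPa.
Total weld length L = 210 mm.
Required throat t_e = P_u / (φ × 0.6 F_EXX × L) = 300 / (0.75 × 0.6 × 430 × 210 × 10⁻³) = 7.383 mm.
Required leg w = t_e / 0.707 = 10.44 mm → use 11 mm.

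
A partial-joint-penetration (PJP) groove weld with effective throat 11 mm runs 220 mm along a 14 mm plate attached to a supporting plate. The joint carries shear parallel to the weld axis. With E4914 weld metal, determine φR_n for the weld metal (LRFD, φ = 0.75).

E49XX → F_EXX = 490 MPa.
Effective throat (given) t_e = 11 mm.
A_we = 11 × 220 = 2420 mm².
F_nw = 0.6 F_EXX = 294 MPa.
φR_n = 0.75 × 294 × 2420 × 10⁻³ = 533.6 kN.

φR_n ≈ 534 kN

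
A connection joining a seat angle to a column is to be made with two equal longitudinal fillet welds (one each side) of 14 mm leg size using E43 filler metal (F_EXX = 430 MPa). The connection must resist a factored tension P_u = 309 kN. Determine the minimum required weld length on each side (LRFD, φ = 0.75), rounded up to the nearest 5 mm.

L = 85 mm on each side

Throat t_e = 0.707 × 14 = 9.898 mm.
φr_n = 0.75 × 0.6 × 430 × 9.898 × 10⁻³ = 1.915 kN/mm.
L_req = P_u / φr_n = 309 / 1.915 = 161.3 mm total.
Per side: 161.3 / 2 = 80.67 mm.
Round up → use L = 85 mm on each side.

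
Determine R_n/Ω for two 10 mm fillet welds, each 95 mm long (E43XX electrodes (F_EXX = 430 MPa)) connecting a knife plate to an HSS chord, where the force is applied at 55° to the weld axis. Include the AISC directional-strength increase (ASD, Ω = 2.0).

t_e = 0.707 × 10 = 7.07 mm; A_we = 7.07 × 190 = 1343 mm².
Directional factor: 1.0 + 0.5 sin^1.5(55°) = 1.371.
F_nw = 0.6 × 430 × 1.371 = 353.6 MPa.
R_n/Ω = (353.6 × 1343) / 2.0 × 10⁻³ = 237.5 kN.

R_n/Ω ≈ 238 kN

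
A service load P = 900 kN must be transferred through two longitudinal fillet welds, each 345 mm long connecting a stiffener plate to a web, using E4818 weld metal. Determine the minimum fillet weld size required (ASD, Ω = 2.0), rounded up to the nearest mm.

E48XX → F_EXX = 480 MPa.
Total weld length L = 690 mm.
Required throat t_e = P × Ω / (0.6 F_EXX × L) = 900 × 2.0 / (0.6 × 480 × 690 × 10⁻³) = 9.058 mm.
Required leg w = t_e / 0.707 = 12.81 mm → use 13 mm.

w = 13 mm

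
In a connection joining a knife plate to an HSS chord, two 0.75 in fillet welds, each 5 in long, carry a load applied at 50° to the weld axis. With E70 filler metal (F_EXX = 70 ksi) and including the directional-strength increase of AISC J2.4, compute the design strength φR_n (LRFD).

φR_n ≈ 223 kips

t_e = 0.707 × 0.75 = 0.5302 in; A_we = 0.5302 × 10 = 5.303 in².
Directional factor: 1.0 + 0.5 sin^1.5(50°) = 1.335.
F_nw = 0.6 × 70 × 1.335 = 56.08 ksi.
φR_n = 0.75 × 56.08 × 5.303 = 223 kips.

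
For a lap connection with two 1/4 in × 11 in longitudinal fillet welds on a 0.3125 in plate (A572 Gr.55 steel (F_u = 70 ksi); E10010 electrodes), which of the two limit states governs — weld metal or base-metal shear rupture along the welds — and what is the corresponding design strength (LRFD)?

φR_n ≈ 175 kips (weld metal governs)

E100XX → F_EXX = 100 ksi.
t_e = 0.707 × 0.25 = 0.1767 in; L = 22 in.
Weld metal: φR_n = 0.75 × 0.6 × 100 × 0.1767 × 22 = 175 kips.
Base metal (shear rupture): φR_n = 0.75 × 0.6 × 70 × 0.3125 × 22 = 216.6 kips.
Governing: weld metal.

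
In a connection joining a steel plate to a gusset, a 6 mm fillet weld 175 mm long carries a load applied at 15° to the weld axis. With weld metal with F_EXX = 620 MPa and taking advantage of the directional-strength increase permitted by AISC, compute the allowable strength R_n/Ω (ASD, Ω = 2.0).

R_n/Ω ≈ 147 kN

t_e = 0.707 × 6 = 4.242 mm; A_we = 4.242 × 175 = 742.4 mm².
Directional factor: 1.0 + 0.5 sin^1.5(15°) = 1.066.
F_nw = 0.6 × 620 × 1.066 = 396.5 MPa.
R_n/Ω = (396.5 × 742.4) / 2.0 × 10⁻³ = 147.2 kN.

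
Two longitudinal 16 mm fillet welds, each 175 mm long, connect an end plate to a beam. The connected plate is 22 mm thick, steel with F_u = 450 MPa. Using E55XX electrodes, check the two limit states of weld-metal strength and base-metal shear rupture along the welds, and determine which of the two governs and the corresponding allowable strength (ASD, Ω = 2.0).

E55XX → F_EXX = 550 MPa.
t_e = 0.707 × 16 = 11.31 mm; L = 350 mm.
Weld metal: R_n/Ω = (1/2.0) × 0.6 × 550 × 11.31 × 350 × 10⁻³ = 653.3 kN.
Base metal (shear rupture): R_n/Ω = (1/2.0) × 0.6 × 450 × 22 × 350 × 10⁻³ = 1040 kN.
Governing: weld metal.

R_n/Ω ≈ 653 kN (weld metal governs)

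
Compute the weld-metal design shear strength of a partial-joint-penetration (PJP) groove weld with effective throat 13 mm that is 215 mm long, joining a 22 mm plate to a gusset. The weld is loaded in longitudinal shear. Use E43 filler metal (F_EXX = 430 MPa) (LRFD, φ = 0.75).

Effective throat (given) t_e = 13 mm.
A_we = 13 × 215 = 2795 mm².
F_nw = 0.6 F_EXX = 258 MPa.
φR_n = 0.75 × 258 × 2795 × 10⁻³ = 540.8 kN.

φR_n ≈ 541 kN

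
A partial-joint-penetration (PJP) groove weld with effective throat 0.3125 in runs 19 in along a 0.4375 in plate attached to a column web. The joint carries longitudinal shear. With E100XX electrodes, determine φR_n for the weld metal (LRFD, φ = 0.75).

E100XX → F_EXX = 100 ksi.
Effective throat (given) t_e = 0.3125 in.
A_we = 0.3125 × 19 = 5.938 in².
F_nw = 0.6 F_EXX = 60 ksi.
φR_n = 0.75 × 60 × 5.938 = 267.2 kips.

φR_n ≈ 267 kips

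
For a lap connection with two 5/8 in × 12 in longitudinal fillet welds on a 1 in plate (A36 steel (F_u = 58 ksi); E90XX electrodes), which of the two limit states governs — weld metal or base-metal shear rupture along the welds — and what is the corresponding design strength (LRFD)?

φR_n ≈ 430 kips (weld metal governs)

E90XX → F_EXX = 90 ksi.
t_e = 0.707 × 0.625 = 0.4419 in; L = 24 in.
Weld metal: φR_n = 0.75 × 0.6 × 90 × 0.4419 × 24 = 429.5 kips.
Base metal (shear rupture): φR_n = 0.75 × 0.6 × 58 × 1 × 24 = 626.4 kips.
Governing: weld metal.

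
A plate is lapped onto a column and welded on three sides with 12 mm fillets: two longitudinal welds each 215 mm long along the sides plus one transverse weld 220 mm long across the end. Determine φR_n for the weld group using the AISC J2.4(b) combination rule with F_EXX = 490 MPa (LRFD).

t_e = 0.707 × 12 = 8.484 mm.
R_nwl = 0.6 × 490 × 8.484 × 430 × 10⁻³ = 1073 kN (longitudinal, 2 welds).
R_nwt = 0.6 × 490 × 8.484 × 220 × 10⁻³ = 548.7 kN (transverse, base value).
(i) R_nwl + R_nwt = 1621 kN; (ii) 0.85 R_nwl + 1.5 R_nwt = 1735 kN.
R_n = max = 1735 kN [governs: (ii)]; φR_n = 1301 kN.

φR_n ≈ 1300 kN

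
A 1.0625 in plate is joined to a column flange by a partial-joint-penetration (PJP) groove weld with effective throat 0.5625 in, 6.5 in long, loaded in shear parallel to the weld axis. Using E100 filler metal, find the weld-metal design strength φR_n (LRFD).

φR_n ≈ 165 kips

E100XX → F_EXX = 100 ksi.
Effective throat (given) t_e = 0.5625 in.
A_we = 0.5625 × 6.5 = 3.656 in².
F_nw = 0.6 F_EXX = 60 ksi.
φR_n = 0.75 × 60 × 3.656 = 164.5 kips.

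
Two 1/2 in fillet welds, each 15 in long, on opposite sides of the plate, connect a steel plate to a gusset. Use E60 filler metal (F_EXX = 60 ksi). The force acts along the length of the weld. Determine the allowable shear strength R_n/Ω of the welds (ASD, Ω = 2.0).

R_n/Ω ≈ 191 kips

Effective throat t_e = 0.707 × 0.5 = 0.3535 in.
Total length L = 30 in; A_we = 0.3535 × 30 = 10.6 in².
F_nw = 0.6 F_EXX = 0.6 × 60 = 36 ksi.
R_n = 36 × 10.6 = 381.8 kips; R_n/Ω = 381.8/2.0 = 190.9 kips.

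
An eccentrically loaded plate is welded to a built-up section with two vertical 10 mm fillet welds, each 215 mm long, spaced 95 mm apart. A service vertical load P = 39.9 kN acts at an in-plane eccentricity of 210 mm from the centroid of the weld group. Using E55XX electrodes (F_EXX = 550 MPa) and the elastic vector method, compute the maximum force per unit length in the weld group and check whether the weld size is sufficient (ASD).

Total weld length L_w = 430 mm. Treat welds as unit-width lines.
Polar moment about centroid: J = 2[d³/12 + d(b/2)²] = 2[215³/12 + 215×47.5²] = 2627000 mm³.
Direct shear f_v = P/L_w = 39.9×10³ / 430 = 92.79 N/mm (vertical).
Torsion M = P·e = 39.9×10³ × 210 = 8379000 N·mm.
Critical point at (x, y) = (47.5, 107.5) from centroid. f_tx = M·y/J = 342.9 N/mm; f_ty = M·x/J = 151.5 N/mm.
Resultant f_max = √[f_tx² + (f_v + f_ty)²] = √[342.9² + (92.79 + 151.5)²] = 421.1 N/mm.
Capacity per unit length: r_n/Ω = (1/2.0) × 0.6 × 550 × (0.707 × 10) = 1167 N/mm.
421.1 ≤ 1167 → adequate.

f_max ≈ 421 N/mm; adequate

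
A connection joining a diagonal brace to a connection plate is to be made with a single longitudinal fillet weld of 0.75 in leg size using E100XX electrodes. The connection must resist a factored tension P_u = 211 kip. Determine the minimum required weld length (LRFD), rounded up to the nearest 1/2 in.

E100XX → F_EXX = 100 ksi.
Throat t_e = 0.707 × 0.75 = 0.5302 in.
φr_n = 0.75 × 0.6 × 100 × 0.5302 = 23.86 kip/in.
L_req = P_u / φr_n = 211 / 23.86 = 8.843 in total.
Round up → use L = 9 in.

L = 9 in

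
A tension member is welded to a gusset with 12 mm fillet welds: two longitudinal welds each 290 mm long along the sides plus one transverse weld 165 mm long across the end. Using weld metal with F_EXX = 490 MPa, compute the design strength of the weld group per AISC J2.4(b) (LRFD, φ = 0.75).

φR_n ≈ 1390 kN

t_e = 0.707 × 12 = 8.484 mm.
R_nwl = 0.6 × 490 × 8.484 × 580 × 10⁻³ = 1447 kN (longitudinal, 2 welds).
R_nwt = 0.6 × 490 × 8.484 × 165 × 10⁻³ = 411.6 kN (transverse, base value).
(i) R_nwl + R_nwt = 1858 kN; (ii) 0.85 R_nwl + 1.5 R_nwt = 1847 kN.
R_n = max = 1858 kN [governs: (i)]; φR_n = 1394 kN.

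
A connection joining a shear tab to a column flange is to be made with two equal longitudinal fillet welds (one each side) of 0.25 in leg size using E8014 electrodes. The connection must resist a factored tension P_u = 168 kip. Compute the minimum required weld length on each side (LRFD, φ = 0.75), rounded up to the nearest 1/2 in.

E80XX → F_EXX = 80 ksi.
Throat t_e = 0.707 × 0.25 = 0.1767 in.
φr_n = 0.75 × 0.6 × 80 × 0.1767 = 6.363 kip/in.
L_req = P_u / φr_n = 168 / 6.363 = 26.4 in total.
Per side: 26.4 / 2 = 13.2 in.
Round up → use L = 13.5 in on each side.

L = 13.5 in on each side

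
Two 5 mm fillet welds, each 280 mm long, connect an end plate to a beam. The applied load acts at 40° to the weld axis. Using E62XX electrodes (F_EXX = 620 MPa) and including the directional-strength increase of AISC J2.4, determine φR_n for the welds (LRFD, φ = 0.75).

φR_n ≈ 695 kN

t_e = 0.707 × 5 = 3.535 mm; A_we = 3.535 × 560 = 1980 mm².
Directional factor: 1.0 + 0.5 sin^1.5(40°) = 1.258.
F_nw = 0.6 × 620 × 1.258 = 467.9 MPa.
φR_n = 0.75 × 467.9 × 1980 × 10⁻³ = 694.6 kN.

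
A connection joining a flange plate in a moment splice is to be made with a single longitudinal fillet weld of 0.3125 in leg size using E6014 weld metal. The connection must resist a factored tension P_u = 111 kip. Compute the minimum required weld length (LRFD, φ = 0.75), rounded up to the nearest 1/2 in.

E60XX → F_EXX = 60 ksi.
Throat t_e = 0.707 × 0.3125 = 0.2209 in.
φr_n = 0.75 × 0.6 × 60 × 0.2209 = 5.965 kip/in.
L_req = P_u / φr_n = 111 / 5.965 = 18.61 in total.
Round up → use L = 19 in.

L = 19 in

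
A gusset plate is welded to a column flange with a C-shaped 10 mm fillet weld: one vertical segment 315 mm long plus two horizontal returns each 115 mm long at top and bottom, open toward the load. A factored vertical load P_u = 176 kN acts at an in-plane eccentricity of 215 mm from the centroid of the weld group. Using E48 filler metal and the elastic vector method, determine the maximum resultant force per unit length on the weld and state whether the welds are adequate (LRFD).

f_max ≈ 967 N/mm; adequate

E48XX → F_EXX = 480 MPa.
Total weld length L_w = 545 mm. Treat welds as unit-width lines.
Centroid: x̄ = 2×115×57.5 / 545 = 24.27 mm from the vertical weld.
Polar moment about centroid: J = I_x + I_y = [315³/12 + 2×115×157.5²] + [315×24.27² + 2(115³/12 + 115×33.23²)] = 9003000 mm³.
Direct shear f_v = P/L_w = 176×10³ / 545 = 322.9 N/mm (vertical).
Torsion M = P·e = 176×10³ × 215 = 37840000 N·mm.
Critical point at (x, y) = (90.73, 157.5) from centroid. f_tx = M·y/J = 662 N/mm; f_ty = M·x/J = 381.4 N/mm.
Resultant f_max = √[f_tx² + (f_v + f_ty)²] = √[662² + (322.9 + 381.4)²] = 966.6 N/mm.
Capacity per unit length: φr_n = 0.75 × 0.6 × 480 × (0.707 × 10) = 1527 N/mm.
966.6 ≤ 1527 → adequate.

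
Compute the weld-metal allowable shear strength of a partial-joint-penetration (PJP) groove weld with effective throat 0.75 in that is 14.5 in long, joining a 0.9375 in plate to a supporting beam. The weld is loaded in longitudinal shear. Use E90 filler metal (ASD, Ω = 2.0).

R_n/Ω ≈ 294 kips

E90XX → F_EXX = 90 ksi.
Effective throat (given) t_e = 0.75 in.
A_we = 0.75 × 14.5 = 10.88 in².
F_nw = 0.6 F_EXX = 54 ksi.
R_n/Ω = (54 × 10.88) / 2.0 = 293.6 kips.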